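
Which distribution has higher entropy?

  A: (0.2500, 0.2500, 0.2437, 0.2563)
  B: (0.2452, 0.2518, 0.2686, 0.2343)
A

Both distributions are close to uniform, making this a harder comparison.

H(A) = 1.9998 bits
H(B) = 1.9982 bits

The distribution closer to uniform has higher entropy.
Answer: A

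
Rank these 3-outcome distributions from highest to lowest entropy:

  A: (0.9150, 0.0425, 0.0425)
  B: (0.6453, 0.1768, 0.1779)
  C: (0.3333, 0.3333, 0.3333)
C > B > A

Key insight: Entropy is maximized by uniform distributions and minimized by concentrated distributions.

- Uniform distributions have maximum entropy log₂(3) = 1.5850 bits
- The more "peaked" or concentrated a distribution, the lower its entropy

Entropies:
  H(A) = 0.5046 bits
  H(B) = 1.2928 bits
  H(C) = 1.5850 bits

Ranking: C > B > A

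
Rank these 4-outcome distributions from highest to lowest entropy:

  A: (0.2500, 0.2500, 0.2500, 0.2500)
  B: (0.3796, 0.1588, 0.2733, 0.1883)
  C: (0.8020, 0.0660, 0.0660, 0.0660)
A > B > C

Key insight: Entropy is maximized by uniform distributions and minimized by concentrated distributions.

- Uniform distributions have maximum entropy log₂(4) = 2.0000 bits
- The more "peaked" or concentrated a distribution, the lower its entropy

Entropies:
  H(A) = 2.0000 bits
  H(B) = 1.9171 bits
  H(C) = 1.0317 bits

Ranking: A > B > C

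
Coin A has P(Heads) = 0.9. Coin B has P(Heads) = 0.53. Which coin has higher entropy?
B

For binary distributions, entropy is maximized at p=0.5 and decreases as p moves toward 0 or 1.

H(A) = H(0.9) = 0.4690 bits
H(B) = H(0.53) = 0.9974 bits

Distribution B (p=0.53) is closer to uniform (p=0.5), so it has higher entropy.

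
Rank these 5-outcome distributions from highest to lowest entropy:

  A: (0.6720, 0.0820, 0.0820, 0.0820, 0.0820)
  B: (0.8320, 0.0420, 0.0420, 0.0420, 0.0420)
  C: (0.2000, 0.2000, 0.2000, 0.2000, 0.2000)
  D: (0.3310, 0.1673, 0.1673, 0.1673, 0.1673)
C > D > A > B

Key insight: Entropy is maximized by uniform distributions and minimized by concentrated distributions.

Entropies:
  H(A) = 1.5689 bits
  H(B) = 0.9891 bits
  H(C) = 2.3219 bits
  H(D) = 2.2539 bits

Ranking: C > D > A > B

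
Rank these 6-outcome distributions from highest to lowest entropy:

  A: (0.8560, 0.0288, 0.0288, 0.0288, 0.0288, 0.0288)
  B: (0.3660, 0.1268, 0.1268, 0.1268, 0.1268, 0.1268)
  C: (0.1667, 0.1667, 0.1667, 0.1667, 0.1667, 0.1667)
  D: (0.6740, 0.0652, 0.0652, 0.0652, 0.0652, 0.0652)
C > B > D > A

Key insight: Entropy is maximized by uniform distributions and minimized by concentrated distributions.

Entropies:
  H(A) = 0.9290 bits
  H(B) = 2.4197 bits
  H(C) = 2.5850 bits
  H(D) = 1.6677 bits

Ranking: C > B > D > A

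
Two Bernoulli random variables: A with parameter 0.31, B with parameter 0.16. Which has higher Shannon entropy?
A

For binary distributions, entropy is maximized at p=0.5 and decreases as p moves toward 0 or 1.

H(A) = H(0.31) = 0.8932 bits
H(B) = H(0.16) = 0.6343 bits

Distribution A (p=0.31) is closer to uniform (p=0.5), so it has higher entropy.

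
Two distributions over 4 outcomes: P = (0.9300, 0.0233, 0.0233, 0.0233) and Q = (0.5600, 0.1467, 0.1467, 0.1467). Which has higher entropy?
Q

P is highly concentrated on one outcome (93%), making it nearly deterministic. Q spreads its mass more evenly (max 56%). The more spread-out distribution has higher entropy: H(P) ≈ 0.477 bits, H(Q) ≈ 1.687 bits.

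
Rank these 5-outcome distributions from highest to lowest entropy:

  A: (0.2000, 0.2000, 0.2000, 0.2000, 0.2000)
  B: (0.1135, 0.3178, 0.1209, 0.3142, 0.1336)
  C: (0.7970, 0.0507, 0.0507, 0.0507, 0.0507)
A > B > C

Key insight: Entropy is maximized by uniform distributions and minimized by concentrated distributions.

- Uniform distributions have maximum entropy log₂(5) = 2.3219 bits
- The more "peaked" or concentrated a distribution, the lower its entropy

Entropies:
  H(A) = 2.3219 bits
  H(B) = 2.1631 bits
  H(C) = 1.1339 bits

Ranking: A > B > C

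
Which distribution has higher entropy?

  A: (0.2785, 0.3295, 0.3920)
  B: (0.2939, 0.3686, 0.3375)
B

Both distributions are close to uniform, making this a harder comparison.

H(A) = 1.5710 bits
H(B) = 1.5788 bits

The distribution closer to uniform has higher entropy.
Answer: B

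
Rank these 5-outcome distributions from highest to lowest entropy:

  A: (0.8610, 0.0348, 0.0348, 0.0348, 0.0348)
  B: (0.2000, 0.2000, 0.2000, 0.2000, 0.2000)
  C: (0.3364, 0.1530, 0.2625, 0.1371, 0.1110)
B > C > A

Key insight: Entropy is maximized by uniform distributions and minimized by concentrated distributions.

- Uniform distributions have maximum entropy log₂(5) = 2.3219 bits
- The more "peaked" or concentrated a distribution, the lower its entropy

Entropies:
  H(A) = 0.8596 bits
  H(B) = 2.3219 bits
  H(C) = 2.1946 bits

Ranking: B > C > A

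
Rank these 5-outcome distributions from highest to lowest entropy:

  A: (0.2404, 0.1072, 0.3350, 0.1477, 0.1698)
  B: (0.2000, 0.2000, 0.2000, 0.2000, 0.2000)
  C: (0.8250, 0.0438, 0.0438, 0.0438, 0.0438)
B > A > C

Key insight: Entropy is maximized by uniform distributions and minimized by concentrated distributions.

- Uniform distributions have maximum entropy log₂(5) = 2.3219 bits
- The more "peaked" or concentrated a distribution, the lower its entropy

Entropies:
  H(A) = 2.2101 bits
  H(B) = 2.3219 bits
  H(C) = 1.0190 bits

Ranking: B > A > C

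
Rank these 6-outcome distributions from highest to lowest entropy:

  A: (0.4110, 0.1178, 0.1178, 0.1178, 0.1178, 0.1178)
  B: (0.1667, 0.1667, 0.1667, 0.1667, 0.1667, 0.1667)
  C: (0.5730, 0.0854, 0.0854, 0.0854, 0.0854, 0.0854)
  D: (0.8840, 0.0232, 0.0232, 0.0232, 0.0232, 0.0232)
B > A > C > D

Key insight: Entropy is maximized by uniform distributions and minimized by concentrated distributions.

Entropies:
  H(A) = 2.3446 bits
  H(B) = 2.5850 bits
  H(C) = 1.9760 bits
  H(D) = 0.7871 bits

Ranking: B > A > C > D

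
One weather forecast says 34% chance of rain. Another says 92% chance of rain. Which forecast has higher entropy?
34% forecast

Treat each forecast as a Bernoulli distribution. Binary entropy is maximized at p=0.5 and falls off symmetrically toward 0 or 1. The 34% forecast is closer to 50%, so it is more uncertain. H(34%) ≈ 0.925 bits, H(92%) ≈ 0.402 bits.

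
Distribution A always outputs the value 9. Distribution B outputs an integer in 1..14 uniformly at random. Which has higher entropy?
B

A is deterministic, so H(A) = 0. B is uniform over 14 outcomes, so H(B) = log₂(14) = 3.807 bits. Any distribution with genuine randomness has higher entropy than a deterministic one.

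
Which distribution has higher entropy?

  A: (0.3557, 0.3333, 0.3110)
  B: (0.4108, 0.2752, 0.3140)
A

Both distributions are close to uniform, making this a harder comparison.

H(A) = 1.5828 bits
H(B) = 1.5643 bits

The distribution closer to uniform has higher entropy.
Answer: A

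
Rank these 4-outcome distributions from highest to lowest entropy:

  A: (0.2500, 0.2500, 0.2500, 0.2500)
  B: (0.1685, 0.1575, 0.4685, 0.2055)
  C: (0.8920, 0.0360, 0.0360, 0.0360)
A > B > C

Key insight: Entropy is maximized by uniform distributions and minimized by concentrated distributions.

- Uniform distributions have maximum entropy log₂(4) = 2.0000 bits
- The more "peaked" or concentrated a distribution, the lower its entropy

Entropies:
  H(A) = 2.0000 bits
  H(B) = 1.8345 bits
  H(C) = 0.6650 bits

Ranking: A > B > C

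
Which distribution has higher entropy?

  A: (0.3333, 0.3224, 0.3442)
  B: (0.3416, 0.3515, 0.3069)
A

Both distributions are close to uniform, making this a harder comparison.

H(A) = 1.5844 bits
H(B) = 1.5826 bits

The distribution closer to uniform has higher entropy.
Answer: A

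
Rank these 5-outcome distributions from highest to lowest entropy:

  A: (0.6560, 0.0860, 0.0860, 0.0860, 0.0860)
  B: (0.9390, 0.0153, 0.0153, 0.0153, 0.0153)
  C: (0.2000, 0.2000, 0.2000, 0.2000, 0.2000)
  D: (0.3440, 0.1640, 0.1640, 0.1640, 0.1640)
C > D > A > B

Key insight: Entropy is maximized by uniform distributions and minimized by concentrated distributions.

Entropies:
  H(A) = 1.6166 bits
  H(B) = 0.4534 bits
  H(C) = 2.3219 bits
  H(D) = 2.2406 bits

Ranking: C > D > A > B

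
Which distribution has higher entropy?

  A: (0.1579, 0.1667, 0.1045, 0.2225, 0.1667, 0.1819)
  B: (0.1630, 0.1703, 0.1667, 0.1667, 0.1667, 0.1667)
B

Both distributions are close to uniform, making this a harder comparison.

H(A) = 2.5521 bits
H(B) = 2.5848 bits

The distribution closer to uniform has higher entropy.
Answer: B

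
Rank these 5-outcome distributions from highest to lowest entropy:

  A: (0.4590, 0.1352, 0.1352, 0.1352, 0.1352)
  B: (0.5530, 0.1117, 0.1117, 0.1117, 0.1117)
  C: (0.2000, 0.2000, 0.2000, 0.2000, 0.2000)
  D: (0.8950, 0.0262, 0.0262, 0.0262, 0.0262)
C > A > B > D

Key insight: Entropy is maximized by uniform distributions and minimized by concentrated distributions.

Entropies:
  H(A) = 2.0771 bits
  H(B) = 1.8859 bits
  H(C) = 2.3219 bits
  H(D) = 0.6946 bits

Ranking: C > A > B > D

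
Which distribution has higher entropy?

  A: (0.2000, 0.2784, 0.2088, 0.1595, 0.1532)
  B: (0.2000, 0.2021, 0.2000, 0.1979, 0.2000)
B

Both distributions are close to uniform, making this a harder comparison.

H(A) = 2.2869 bits
H(B) = 2.3219 bits

The distribution closer to uniform has higher entropy.
Answer: B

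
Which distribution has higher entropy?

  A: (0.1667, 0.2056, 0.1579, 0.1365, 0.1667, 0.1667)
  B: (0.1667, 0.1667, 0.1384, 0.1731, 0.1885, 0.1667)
B

Both distributions are close to uniform, making this a harder comparison.

H(A) = 2.5743 bits
H(B) = 2.5791 bits

The distribution closer to uniform has higher entropy.
Answer: B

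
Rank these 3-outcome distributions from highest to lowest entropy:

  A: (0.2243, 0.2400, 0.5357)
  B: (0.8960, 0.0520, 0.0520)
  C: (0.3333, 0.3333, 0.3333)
C > A > B

Key insight: Entropy is maximized by uniform distributions and minimized by concentrated distributions.

- Uniform distributions have maximum entropy log₂(3) = 1.5850 bits
- The more "peaked" or concentrated a distribution, the lower its entropy

Entropies:
  H(A) = 1.4603 bits
  H(B) = 0.5855 bits
  H(C) = 1.5850 bits

Ranking: C > A > B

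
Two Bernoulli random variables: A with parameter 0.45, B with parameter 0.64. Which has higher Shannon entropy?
A

For binary distributions, entropy is maximized at p=0.5 and decreases as p moves toward 0 or 1.

H(A) = H(0.45) = 0.9928 bits
H(B) = H(0.64) = 0.9427 bits

Distribution A (p=0.45) is closer to uniform (p=0.5), so it has higher entropy.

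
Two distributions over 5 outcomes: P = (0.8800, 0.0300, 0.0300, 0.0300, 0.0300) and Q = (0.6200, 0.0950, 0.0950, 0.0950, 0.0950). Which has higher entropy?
Q

P is highly concentrated on one outcome (88%), making it nearly deterministic. Q spreads its mass more evenly (max 62%). The more spread-out distribution has higher entropy: H(P) ≈ 0.769 bits, H(Q) ≈ 1.718 bits.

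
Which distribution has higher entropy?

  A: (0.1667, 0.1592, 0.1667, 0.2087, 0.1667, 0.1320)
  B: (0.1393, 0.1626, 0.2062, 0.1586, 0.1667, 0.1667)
B

Both distributions are close to uniform, making this a harder comparison.

H(A) = 2.5720 bits
H(B) = 2.5749 bits

The distribution closer to uniform has higher entropy.
Answer: B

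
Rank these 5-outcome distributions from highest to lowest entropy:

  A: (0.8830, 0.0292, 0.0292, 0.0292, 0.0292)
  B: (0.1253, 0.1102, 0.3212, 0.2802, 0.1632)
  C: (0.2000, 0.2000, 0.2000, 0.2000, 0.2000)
C > B > A

Key insight: Entropy is maximized by uniform distributions and minimized by concentrated distributions.

- Uniform distributions have maximum entropy log₂(5) = 2.3219 bits
- The more "peaked" or concentrated a distribution, the lower its entropy

Entropies:
  H(A) = 0.7547 bits
  H(B) = 2.1934 bits
  H(C) = 2.3219 bits

Ranking: C > B > A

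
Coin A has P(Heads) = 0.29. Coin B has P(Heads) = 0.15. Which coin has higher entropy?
A

For binary distributions, entropy is maximized at p=0.5 and decreases as p moves toward 0 or 1.

H(A) = H(0.29) = 0.8687 bits
H(B) = H(0.15) = 0.6098 bits

Distribution A (p=0.29) is closer to uniform (p=0.5), so it has higher entropy.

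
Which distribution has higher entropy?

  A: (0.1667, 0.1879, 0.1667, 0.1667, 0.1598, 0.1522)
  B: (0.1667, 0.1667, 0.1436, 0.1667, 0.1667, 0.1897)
A

Both distributions are close to uniform, making this a harder comparison.

H(A) = 2.5819 bits
H(B) = 2.5804 bits

The distribution closer to uniform has higher entropy.
Answer: A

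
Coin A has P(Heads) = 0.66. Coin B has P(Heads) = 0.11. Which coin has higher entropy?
A

For binary distributions, entropy is maximized at p=0.5 and decreases as p moves toward 0 or 1.

H(A) = H(0.66) = 0.9248 bits
H(B) = H(0.11) = 0.4999 bits

Distribution A (p=0.66) is closer to uniform (p=0.5), so it has higher entropy.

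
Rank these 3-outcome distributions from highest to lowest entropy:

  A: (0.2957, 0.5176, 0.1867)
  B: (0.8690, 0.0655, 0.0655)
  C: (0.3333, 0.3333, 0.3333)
C > A > B

Key insight: Entropy is maximized by uniform distributions and minimized by concentrated distributions.

- Uniform distributions have maximum entropy log₂(3) = 1.5850 bits
- The more "peaked" or concentrated a distribution, the lower its entropy

Entropies:
  H(A) = 1.4636 bits
  H(B) = 0.6912 bits
  H(C) = 1.5850 bits

Ranking: C > A > B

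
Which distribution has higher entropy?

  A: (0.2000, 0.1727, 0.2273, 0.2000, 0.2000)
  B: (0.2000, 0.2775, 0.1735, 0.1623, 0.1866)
A

Both distributions are close to uniform, making this a harder comparison.

H(A) = 2.3165 bits
H(B) = 2.2938 bits

The distribution closer to uniform has higher entropy.
Answer: A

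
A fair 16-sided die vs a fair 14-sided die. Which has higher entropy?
16-sided die

Both are uniform distributions; for uniform over n outcomes, H = log₂(n). H(16-sided) = log₂(16) = 4.000 bits and H(14-sided) = log₂(14) = 3.807 bits. More outcomes in a uniform distribution means higher entropy.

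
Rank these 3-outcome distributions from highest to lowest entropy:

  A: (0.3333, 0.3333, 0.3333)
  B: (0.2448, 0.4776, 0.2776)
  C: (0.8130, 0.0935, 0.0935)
A > B > C

Key insight: Entropy is maximized by uniform distributions and minimized by concentrated distributions.

- Uniform distributions have maximum entropy log₂(3) = 1.5850 bits
- The more "peaked" or concentrated a distribution, the lower its entropy

Entropies:
  H(A) = 1.5850 bits
  H(B) = 1.5195 bits
  H(C) = 0.8822 bits

Ranking: A > B > C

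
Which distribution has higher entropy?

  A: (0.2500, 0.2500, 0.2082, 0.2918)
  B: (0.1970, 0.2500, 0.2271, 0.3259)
A

Both distributions are close to uniform, making this a harder comparison.

H(A) = 1.9899 bits
H(B) = 1.9745 bits

The distribution closer to uniform has higher entropy.
Answer: A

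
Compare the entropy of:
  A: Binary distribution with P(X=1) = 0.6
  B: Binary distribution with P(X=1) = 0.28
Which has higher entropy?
A

For binary distributions, entropy is maximized at p=0.5 and decreases as p moves toward 0 or 1.

H(A) = H(0.6) = 0.9710 bits
H(B) = H(0.28) = 0.8555 bits

Distribution A (p=0.6) is closer to uniform (p=0.5), so it has higher entropy.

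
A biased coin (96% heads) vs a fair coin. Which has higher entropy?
Fair coin

The fair coin is uniform (p=0.5), maximizing binary entropy at 1 bit. The biased coin has H(0.96) ≈ 0.242 bits — its outcome is more predictable, so its entropy is lower.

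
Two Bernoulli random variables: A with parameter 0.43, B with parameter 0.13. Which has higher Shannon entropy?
A

For binary distributions, entropy is maximized at p=0.5 and decreases as p moves toward 0 or 1.

H(A) = H(0.43) = 0.9858 bits
H(B) = H(0.13) = 0.5574 bits

Distribution A (p=0.43) is closer to uniform (p=0.5), so it has higher entropy.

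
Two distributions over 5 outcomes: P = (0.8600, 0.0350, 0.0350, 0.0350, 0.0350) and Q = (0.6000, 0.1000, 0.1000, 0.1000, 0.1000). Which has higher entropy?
Q

P is highly concentrated on one outcome (86%), making it nearly deterministic. Q spreads its mass more evenly (max 60%). The more spread-out distribution has higher entropy: H(P) ≈ 0.864 bits, H(Q) ≈ 1.771 bits.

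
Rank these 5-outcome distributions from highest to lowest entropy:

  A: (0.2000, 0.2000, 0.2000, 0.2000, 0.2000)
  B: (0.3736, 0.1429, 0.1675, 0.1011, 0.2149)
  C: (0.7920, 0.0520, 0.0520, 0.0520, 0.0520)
A > B > C

Key insight: Entropy is maximized by uniform distributions and minimized by concentrated distributions.

- Uniform distributions have maximum entropy log₂(5) = 2.3219 bits
- The more "peaked" or concentrated a distribution, the lower its entropy

Entropies:
  H(A) = 2.3219 bits
  H(B) = 2.1746 bits
  H(C) = 1.1536 bits

Ranking: A > B > C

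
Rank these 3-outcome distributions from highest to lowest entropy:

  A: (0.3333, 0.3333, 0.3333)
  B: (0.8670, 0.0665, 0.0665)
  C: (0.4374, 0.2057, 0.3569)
A > C > B

Key insight: Entropy is maximized by uniform distributions and minimized by concentrated distributions.

- Uniform distributions have maximum entropy log₂(3) = 1.5850 bits
- The more "peaked" or concentrated a distribution, the lower its entropy

Entropies:
  H(A) = 1.5850 bits
  H(B) = 0.6986 bits
  H(C) = 1.5216 bits

Ranking: A > C > B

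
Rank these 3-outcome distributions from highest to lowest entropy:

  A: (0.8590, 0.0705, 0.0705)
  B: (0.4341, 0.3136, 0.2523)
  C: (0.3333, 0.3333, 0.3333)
C > B > A

Key insight: Entropy is maximized by uniform distributions and minimized by concentrated distributions.

- Uniform distributions have maximum entropy log₂(3) = 1.5850 bits
- The more "peaked" or concentrated a distribution, the lower its entropy

Entropies:
  H(A) = 0.7279 bits
  H(B) = 1.5485 bits
  H(C) = 1.5850 bits

Ranking: C > B > A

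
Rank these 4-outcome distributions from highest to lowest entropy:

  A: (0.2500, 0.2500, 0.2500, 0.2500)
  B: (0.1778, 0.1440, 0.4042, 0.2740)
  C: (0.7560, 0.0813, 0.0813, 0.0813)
A > B > C

Key insight: Entropy is maximized by uniform distributions and minimized by concentrated distributions.

- Uniform distributions have maximum entropy log₂(4) = 2.0000 bits
- The more "peaked" or concentrated a distribution, the lower its entropy

Entropies:
  H(A) = 2.0000 bits
  H(B) = 1.8856 bits
  H(C) = 1.1884 bits

Ranking: A > B > C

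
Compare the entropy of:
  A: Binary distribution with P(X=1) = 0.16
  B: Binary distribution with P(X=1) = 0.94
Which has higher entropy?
A

For binary distributions, entropy is maximized at p=0.5 and decreases as p moves toward 0 or 1.

H(A) = H(0.16) = 0.6343 bits
H(B) = H(0.94) = 0.3274 bits

Distribution A (p=0.16) is closer to uniform (p=0.5), so it has higher entropy.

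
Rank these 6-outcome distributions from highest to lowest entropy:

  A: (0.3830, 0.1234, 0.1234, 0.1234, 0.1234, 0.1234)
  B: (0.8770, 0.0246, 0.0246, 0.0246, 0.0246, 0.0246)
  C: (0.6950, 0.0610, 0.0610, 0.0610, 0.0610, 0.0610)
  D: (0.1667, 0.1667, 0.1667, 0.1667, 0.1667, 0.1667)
D > A > C > B

Key insight: Entropy is maximized by uniform distributions and minimized by concentrated distributions.

Entropies:
  H(A) = 2.3928 bits
  H(B) = 0.8235 bits
  H(C) = 1.5955 bits
  H(D) = 2.5850 bits

Ranking: D > A > C > B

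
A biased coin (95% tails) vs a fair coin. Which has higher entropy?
Fair coin

The fair coin is uniform (p=0.5), maximizing binary entropy at 1 bit. The biased coin has H(0.95) ≈ 0.286 bits — its outcome is more predictable, so its entropy is lower.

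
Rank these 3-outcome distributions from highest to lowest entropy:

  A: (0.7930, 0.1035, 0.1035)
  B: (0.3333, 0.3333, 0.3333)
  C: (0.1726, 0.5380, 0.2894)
B > C > A

Key insight: Entropy is maximized by uniform distributions and minimized by concentrated distributions.

- Uniform distributions have maximum entropy log₂(3) = 1.5850 bits
- The more "peaked" or concentrated a distribution, the lower its entropy

Entropies:
  H(A) = 0.9427 bits
  H(B) = 1.5850 bits
  H(C) = 1.4363 bits

Ranking: B > C > A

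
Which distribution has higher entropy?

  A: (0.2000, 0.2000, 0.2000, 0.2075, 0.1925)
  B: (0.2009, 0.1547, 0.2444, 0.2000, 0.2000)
A

Both distributions are close to uniform, making this a harder comparison.

H(A) = 2.3215 bits
H(B) = 2.3073 bits

The distribution closer to uniform has higher entropy.
Answer: A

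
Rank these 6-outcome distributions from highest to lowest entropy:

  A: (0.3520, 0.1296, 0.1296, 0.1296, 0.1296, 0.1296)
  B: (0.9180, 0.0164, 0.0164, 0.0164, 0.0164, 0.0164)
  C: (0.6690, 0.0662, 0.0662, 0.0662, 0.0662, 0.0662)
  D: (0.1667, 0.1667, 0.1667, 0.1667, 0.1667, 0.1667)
D > A > C > B

Key insight: Entropy is maximized by uniform distributions and minimized by concentrated distributions.

Entropies:
  H(A) = 2.4405 bits
  H(B) = 0.5996 bits
  H(C) = 1.6845 bits
  H(D) = 2.5850 bits

Ranking: D > A > C > B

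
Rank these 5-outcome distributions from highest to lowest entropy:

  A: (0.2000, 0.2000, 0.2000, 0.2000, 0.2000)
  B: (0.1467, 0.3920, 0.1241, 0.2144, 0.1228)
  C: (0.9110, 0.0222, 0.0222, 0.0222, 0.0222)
A > B > C

Key insight: Entropy is maximized by uniform distributions and minimized by concentrated distributions.

- Uniform distributions have maximum entropy log₂(5) = 2.3219 bits
- The more "peaked" or concentrated a distribution, the lower its entropy

Entropies:
  H(A) = 2.3219 bits
  H(B) = 2.1573 bits
  H(C) = 0.6111 bits

Ranking: A > B > C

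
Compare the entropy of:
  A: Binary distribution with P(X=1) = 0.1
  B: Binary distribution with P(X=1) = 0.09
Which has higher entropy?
A

For binary distributions, entropy is maximized at p=0.5 and decreases as p moves toward 0 or 1.

H(A) = H(0.1) = 0.4690 bits
H(B) = H(0.09) = 0.4365 bits

Distribution A (p=0.1) is closer to uniform (p=0.5), so it has higher entropy.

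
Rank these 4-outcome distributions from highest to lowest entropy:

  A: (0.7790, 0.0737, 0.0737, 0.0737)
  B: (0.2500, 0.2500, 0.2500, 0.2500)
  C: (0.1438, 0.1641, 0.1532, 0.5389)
B > C > A

Key insight: Entropy is maximized by uniform distributions and minimized by concentrated distributions.

- Uniform distributions have maximum entropy log₂(4) = 2.0000 bits
- The more "peaked" or concentrated a distribution, the lower its entropy

Entropies:
  H(A) = 1.1123 bits
  H(B) = 2.0000 bits
  H(C) = 1.7254 bits

Ranking: B > C > A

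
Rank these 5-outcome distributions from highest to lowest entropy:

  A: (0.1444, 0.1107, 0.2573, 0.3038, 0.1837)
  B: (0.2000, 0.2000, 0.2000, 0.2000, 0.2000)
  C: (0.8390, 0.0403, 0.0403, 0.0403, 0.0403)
B > A > C

Key insight: Entropy is maximized by uniform distributions and minimized by concentrated distributions.

- Uniform distributions have maximum entropy log₂(5) = 2.3219 bits
- The more "peaked" or concentrated a distribution, the lower its entropy

Entropies:
  H(A) = 2.2299 bits
  H(B) = 2.3219 bits
  H(C) = 0.9587 bits

Ranking: B > A > C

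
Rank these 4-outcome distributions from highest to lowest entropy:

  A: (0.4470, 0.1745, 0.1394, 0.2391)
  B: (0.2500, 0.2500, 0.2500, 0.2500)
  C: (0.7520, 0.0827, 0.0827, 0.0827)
B > A > C

Key insight: Entropy is maximized by uniform distributions and minimized by concentrated distributions.

- Uniform distributions have maximum entropy log₂(4) = 2.0000 bits
- The more "peaked" or concentrated a distribution, the lower its entropy

Entropies:
  H(A) = 1.8486 bits
  H(B) = 2.0000 bits
  H(C) = 1.2012 bits

Ranking: B > A > C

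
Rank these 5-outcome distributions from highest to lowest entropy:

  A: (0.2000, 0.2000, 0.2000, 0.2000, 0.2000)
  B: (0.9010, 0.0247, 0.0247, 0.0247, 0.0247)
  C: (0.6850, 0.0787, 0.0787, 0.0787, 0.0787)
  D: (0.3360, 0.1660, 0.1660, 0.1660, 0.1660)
A > D > C > B

Key insight: Entropy is maximized by uniform distributions and minimized by concentrated distributions.

Entropies:
  H(A) = 2.3219 bits
  H(B) = 0.6638 bits
  H(C) = 1.5289 bits
  H(D) = 2.2489 bits

Ranking: A > D > C > B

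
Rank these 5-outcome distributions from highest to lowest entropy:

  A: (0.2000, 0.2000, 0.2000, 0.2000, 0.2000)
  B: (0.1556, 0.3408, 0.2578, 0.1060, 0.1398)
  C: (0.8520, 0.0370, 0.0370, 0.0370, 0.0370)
A > B > C

Key insight: Entropy is maximized by uniform distributions and minimized by concentrated distributions.

- Uniform distributions have maximum entropy log₂(5) = 2.3219 bits
- The more "peaked" or concentrated a distribution, the lower its entropy

Entropies:
  H(A) = 2.3219 bits
  H(B) = 2.1912 bits
  H(C) = 0.9008 bits

Ranking: A > B > C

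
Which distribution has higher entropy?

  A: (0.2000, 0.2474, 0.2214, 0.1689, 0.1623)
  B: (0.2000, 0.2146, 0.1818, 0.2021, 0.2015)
B

Both distributions are close to uniform, making this a harder comparison.

H(A) = 2.3036 bits
H(B) = 2.3199 bits

The distribution closer to uniform has higher entropy.
Answer: B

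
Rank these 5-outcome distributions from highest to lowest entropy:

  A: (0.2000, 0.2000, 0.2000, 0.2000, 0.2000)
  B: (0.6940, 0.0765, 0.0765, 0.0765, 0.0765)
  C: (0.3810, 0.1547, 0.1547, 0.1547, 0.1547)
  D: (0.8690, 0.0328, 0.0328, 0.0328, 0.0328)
A > C > B > D

Key insight: Entropy is maximized by uniform distributions and minimized by concentrated distributions.

Entropies:
  H(A) = 2.3219 bits
  H(B) = 1.5005 bits
  H(C) = 2.1967 bits
  H(D) = 0.8222 bits

Ranking: A > C > B > D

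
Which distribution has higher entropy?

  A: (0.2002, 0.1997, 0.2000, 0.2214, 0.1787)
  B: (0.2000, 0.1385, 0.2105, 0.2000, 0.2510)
A

Both distributions are close to uniform, making this a harder comparison.

H(A) = 2.3186 bits
H(B) = 2.2976 bits

The distribution closer to uniform has higher entropy.
Answer: A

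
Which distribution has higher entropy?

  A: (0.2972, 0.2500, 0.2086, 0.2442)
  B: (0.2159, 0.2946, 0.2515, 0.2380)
B

Both distributions are close to uniform, making this a harder comparison.

H(A) = 1.9886 bits
H(B) = 1.9906 bits

The distribution closer to uniform has higher entropy.
Answer: B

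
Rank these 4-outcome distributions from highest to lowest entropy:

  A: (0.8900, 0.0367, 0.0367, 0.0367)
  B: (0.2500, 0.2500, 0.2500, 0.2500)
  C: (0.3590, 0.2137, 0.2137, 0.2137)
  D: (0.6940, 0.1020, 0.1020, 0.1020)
B > C > D > A

Key insight: Entropy is maximized by uniform distributions and minimized by concentrated distributions.

Entropies:
  H(A) = 0.6743 bits
  H(B) = 2.0000 bits
  H(C) = 1.9578 bits
  H(D) = 1.3735 bits

Ranking: B > C > D > A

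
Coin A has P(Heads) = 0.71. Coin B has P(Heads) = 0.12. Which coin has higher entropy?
A

For binary distributions, entropy is maximized at p=0.5 and decreases as p moves toward 0 or 1.

H(A) = H(0.71) = 0.8687 bits
H(B) = H(0.12) = 0.5294 bits

Distribution A (p=0.71) is closer to uniform (p=0.5), so it has higher entropy.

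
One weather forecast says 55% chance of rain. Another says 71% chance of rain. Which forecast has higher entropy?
55% forecast

Treat each forecast as a Bernoulli distribution. Binary entropy is maximized at p=0.5 and falls off symmetrically toward 0 or 1. The 55% forecast is closer to 50%, so it is more uncertain. H(55%) ≈ 0.993 bits, H(71%) ≈ 0.869 bits.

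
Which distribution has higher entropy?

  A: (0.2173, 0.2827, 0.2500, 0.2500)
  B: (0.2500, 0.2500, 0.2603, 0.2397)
B

Both distributions are close to uniform, making this a harder comparison.

H(A) = 1.9938 bits
H(B) = 1.9994 bits

The distribution closer to uniform has higher entropy.
Answer: B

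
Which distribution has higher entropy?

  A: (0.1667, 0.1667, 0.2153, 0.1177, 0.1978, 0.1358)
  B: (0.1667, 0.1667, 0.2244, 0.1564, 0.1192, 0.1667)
B

Both distributions are close to uniform, making this a harder comparison.

H(A) = 2.5557 bits
H(B) = 2.5606 bits

The distribution closer to uniform has higher entropy.
Answer: B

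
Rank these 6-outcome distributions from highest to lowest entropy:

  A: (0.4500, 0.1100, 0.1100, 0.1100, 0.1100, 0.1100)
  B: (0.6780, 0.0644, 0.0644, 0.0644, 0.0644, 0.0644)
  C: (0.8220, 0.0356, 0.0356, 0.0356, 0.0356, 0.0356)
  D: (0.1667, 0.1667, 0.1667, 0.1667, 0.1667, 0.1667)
D > A > B > C

Key insight: Entropy is maximized by uniform distributions and minimized by concentrated distributions.

Entropies:
  H(A) = 2.2698 bits
  H(B) = 1.6542 bits
  H(C) = 1.0890 bits
  H(D) = 2.5850 bits

Ranking: D > A > B > C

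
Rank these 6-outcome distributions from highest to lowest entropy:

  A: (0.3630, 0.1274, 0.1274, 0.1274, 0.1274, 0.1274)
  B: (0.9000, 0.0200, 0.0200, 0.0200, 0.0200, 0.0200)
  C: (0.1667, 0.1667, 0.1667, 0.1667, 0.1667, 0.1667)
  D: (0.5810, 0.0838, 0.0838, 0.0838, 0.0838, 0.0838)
C > A > D > B

Key insight: Entropy is maximized by uniform distributions and minimized by concentrated distributions.

Entropies:
  H(A) = 2.4242 bits
  H(B) = 0.7012 bits
  H(C) = 2.5850 bits
  H(D) = 1.9539 bits

Ranking: C > A > D > B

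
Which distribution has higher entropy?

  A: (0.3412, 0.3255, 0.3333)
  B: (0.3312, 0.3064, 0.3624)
A

Both distributions are close to uniform, making this a harder comparison.

H(A) = 1.5847 bits
H(B) = 1.5816 bits

The distribution closer to uniform has higher entropy.
Answer: A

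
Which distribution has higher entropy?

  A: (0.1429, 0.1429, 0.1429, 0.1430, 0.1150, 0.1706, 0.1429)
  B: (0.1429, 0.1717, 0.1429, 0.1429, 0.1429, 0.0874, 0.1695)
A

Both distributions are close to uniform, making this a harder comparison.

H(A) = 2.7995 bits
H(B) = 2.7820 bits

The distribution closer to uniform has higher entropy.
Answer: A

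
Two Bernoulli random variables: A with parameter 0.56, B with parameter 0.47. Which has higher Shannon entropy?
B

For binary distributions, entropy is maximized at p=0.5 and decreases as p moves toward 0 or 1.

H(A) = H(0.56) = 0.9896 bits
H(B) = H(0.47) = 0.9974 bits

Distribution B (p=0.47) is closer to uniform (p=0.5), so it has higher entropy.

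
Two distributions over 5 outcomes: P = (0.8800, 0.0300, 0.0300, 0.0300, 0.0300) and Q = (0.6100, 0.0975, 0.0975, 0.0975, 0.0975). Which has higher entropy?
Q

P is highly concentrated on one outcome (88%), making it nearly deterministic. Q spreads its mass more evenly (max 61%). The more spread-out distribution has higher entropy: H(P) ≈ 0.769 bits, H(Q) ≈ 1.745 bits.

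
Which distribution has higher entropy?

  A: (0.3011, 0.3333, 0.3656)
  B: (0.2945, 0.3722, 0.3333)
A

Both distributions are close to uniform, making this a harder comparison.

H(A) = 1.5805 bits
H(B) = 1.5784 bits

The distribution closer to uniform has higher entropy.
Answer: A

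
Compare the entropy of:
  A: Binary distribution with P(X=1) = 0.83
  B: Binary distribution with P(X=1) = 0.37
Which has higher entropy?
B

For binary distributions, entropy is maximized at p=0.5 and decreases as p moves toward 0 or 1.

H(A) = H(0.83) = 0.6577 bits
H(B) = H(0.37) = 0.9507 bits

Distribution B (p=0.37) is closer to uniform (p=0.5), so it has higher entropy.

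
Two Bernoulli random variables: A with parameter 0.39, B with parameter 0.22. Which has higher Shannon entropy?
A

For binary distributions, entropy is maximized at p=0.5 and decreases as p moves toward 0 or 1.

H(A) = H(0.39) = 0.9648 bits
H(B) = H(0.22) = 0.7602 bits

Distribution A (p=0.39) is closer to uniform (p=0.5), so it has higher entropy.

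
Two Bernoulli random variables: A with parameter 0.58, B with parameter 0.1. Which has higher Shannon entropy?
A

For binary distributions, entropy is maximized at p=0.5 and decreases as p moves toward 0 or 1.

H(A) = H(0.58) = 0.9815 bits
H(B) = H(0.1) = 0.4690 bits

Distribution A (p=0.58) is closer to uniform (p=0.5), so it has higher entropy.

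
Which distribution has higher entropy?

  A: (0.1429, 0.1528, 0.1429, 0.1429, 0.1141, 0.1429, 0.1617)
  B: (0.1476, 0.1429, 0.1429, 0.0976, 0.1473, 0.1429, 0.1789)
A

Both distributions are close to uniform, making this a harder comparison.

H(A) = 2.8007 bits
H(B) = 2.7894 bits

The distribution closer to uniform has higher entropy.
Answer: A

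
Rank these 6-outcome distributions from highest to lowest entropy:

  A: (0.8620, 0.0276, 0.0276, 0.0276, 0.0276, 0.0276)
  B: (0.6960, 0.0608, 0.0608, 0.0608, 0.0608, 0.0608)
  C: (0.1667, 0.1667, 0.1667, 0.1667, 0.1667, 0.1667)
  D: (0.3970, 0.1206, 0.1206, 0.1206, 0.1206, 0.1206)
C > D > B > A

Key insight: Entropy is maximized by uniform distributions and minimized by concentrated distributions.

Entropies:
  H(A) = 0.8994 bits
  H(B) = 1.5920 bits
  H(C) = 2.5850 bits
  H(D) = 2.3693 bits

Ranking: C > D > B > A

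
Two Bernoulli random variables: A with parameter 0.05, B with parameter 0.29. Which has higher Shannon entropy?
B

For binary distributions, entropy is maximized at p=0.5 and decreases as p moves toward 0 or 1.

H(A) = H(0.05) = 0.2864 bits
H(B) = H(0.29) = 0.8687 bits

Distribution B (p=0.29) is closer to uniform (p=0.5), so it has higher entropy.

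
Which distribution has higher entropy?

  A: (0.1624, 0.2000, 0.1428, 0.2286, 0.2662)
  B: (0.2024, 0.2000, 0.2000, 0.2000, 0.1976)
B

Both distributions are close to uniform, making this a harder comparison.

H(A) = 2.2862 bits
H(B) = 2.3219 bits

The distribution closer to uniform has higher entropy.
Answer: B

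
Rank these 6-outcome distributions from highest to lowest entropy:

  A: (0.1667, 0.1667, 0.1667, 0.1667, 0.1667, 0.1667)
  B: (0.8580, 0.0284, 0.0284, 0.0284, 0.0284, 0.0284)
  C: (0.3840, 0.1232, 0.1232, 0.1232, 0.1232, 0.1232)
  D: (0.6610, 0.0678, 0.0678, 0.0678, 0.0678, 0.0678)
A > C > D > B

Key insight: Entropy is maximized by uniform distributions and minimized by concentrated distributions.

Entropies:
  H(A) = 2.5850 bits
  H(B) = 0.9192 bits
  H(C) = 2.3911 bits
  H(D) = 1.7110 bits

Ranking: A > C > D > B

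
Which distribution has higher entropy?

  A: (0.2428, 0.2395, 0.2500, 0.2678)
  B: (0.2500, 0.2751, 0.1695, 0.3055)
A

Both distributions are close to uniform, making this a harder comparison.

H(A) = 1.9986 bits
H(B) = 1.9688 bits

The distribution closer to uniform has higher entropy.
Answer: A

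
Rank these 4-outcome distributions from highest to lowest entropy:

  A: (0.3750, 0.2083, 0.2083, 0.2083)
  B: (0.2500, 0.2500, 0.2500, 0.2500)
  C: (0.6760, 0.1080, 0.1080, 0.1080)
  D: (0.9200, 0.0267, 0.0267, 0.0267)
B > A > C > D

Key insight: Entropy is maximized by uniform distributions and minimized by concentrated distributions.

Entropies:
  H(A) = 1.9450 bits
  H(B) = 2.0000 bits
  H(C) = 1.4222 bits
  H(D) = 0.5290 bits

Ranking: B > A > C > D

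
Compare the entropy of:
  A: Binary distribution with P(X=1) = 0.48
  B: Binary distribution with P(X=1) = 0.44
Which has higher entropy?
A

For binary distributions, entropy is maximized at p=0.5 and decreases as p moves toward 0 or 1.

H(A) = H(0.48) = 0.9988 bits
H(B) = H(0.44) = 0.9896 bits

Distribution A (p=0.48) is closer to uniform (p=0.5), so it has higher entropy.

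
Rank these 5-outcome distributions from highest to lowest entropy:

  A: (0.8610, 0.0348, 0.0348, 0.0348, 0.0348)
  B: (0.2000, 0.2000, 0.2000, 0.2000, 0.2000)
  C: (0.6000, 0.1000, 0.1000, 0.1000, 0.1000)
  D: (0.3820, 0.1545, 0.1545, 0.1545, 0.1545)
B > D > C > A

Key insight: Entropy is maximized by uniform distributions and minimized by concentrated distributions.

Entropies:
  H(A) = 0.8596 bits
  H(B) = 2.3219 bits
  H(C) = 1.7710 bits
  H(D) = 2.1954 bits

Ranking: B > D > C > A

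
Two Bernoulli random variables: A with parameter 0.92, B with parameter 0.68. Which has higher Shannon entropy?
B

For binary distributions, entropy is maximized at p=0.5 and decreases as p moves toward 0 or 1.

H(A) = H(0.92) = 0.4022 bits
H(B) = H(0.68) = 0.9044 bits

Distribution B (p=0.68) is closer to uniform (p=0.5), so it has higher entropy.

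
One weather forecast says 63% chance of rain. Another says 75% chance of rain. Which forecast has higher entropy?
63% forecast

Treat each forecast as a Bernoulli distribution. Binary entropy is maximized at p=0.5 and falls off symmetrically toward 0 or 1. The 63% forecast is closer to 50%, so it is more uncertain. H(63%) ≈ 0.951 bits, H(75%) ≈ 0.811 bits.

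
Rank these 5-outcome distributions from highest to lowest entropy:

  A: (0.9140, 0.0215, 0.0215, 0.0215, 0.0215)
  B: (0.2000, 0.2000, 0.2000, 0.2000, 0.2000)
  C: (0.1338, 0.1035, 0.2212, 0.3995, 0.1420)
B > C > A

Key insight: Entropy is maximized by uniform distributions and minimized by concentrated distributions.

- Uniform distributions have maximum entropy log₂(5) = 2.3219 bits
- The more "peaked" or concentrated a distribution, the lower its entropy

Entropies:
  H(A) = 0.5950 bits
  H(B) = 2.3219 bits
  H(C) = 2.1371 bits

Ranking: B > C > A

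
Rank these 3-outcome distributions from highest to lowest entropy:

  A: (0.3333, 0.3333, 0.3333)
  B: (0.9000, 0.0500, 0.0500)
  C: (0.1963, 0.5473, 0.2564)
A > C > B

Key insight: Entropy is maximized by uniform distributions and minimized by concentrated distributions.

- Uniform distributions have maximum entropy log₂(3) = 1.5850 bits
- The more "peaked" or concentrated a distribution, the lower its entropy

Entropies:
  H(A) = 1.5850 bits
  H(B) = 0.5690 bits
  H(C) = 1.4405 bits

Ranking: A > C > B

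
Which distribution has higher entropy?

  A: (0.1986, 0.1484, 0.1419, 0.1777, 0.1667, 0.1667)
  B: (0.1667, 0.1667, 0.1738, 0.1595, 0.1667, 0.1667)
B

Both distributions are close to uniform, making this a harder comparison.

H(A) = 2.5760 bits
H(B) = 2.5845 bits

The distribution closer to uniform has higher entropy.
Answer: B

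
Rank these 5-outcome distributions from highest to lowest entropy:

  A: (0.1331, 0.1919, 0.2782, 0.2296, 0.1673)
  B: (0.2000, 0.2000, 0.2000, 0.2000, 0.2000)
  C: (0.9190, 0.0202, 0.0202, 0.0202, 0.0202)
B > A > C

Key insight: Entropy is maximized by uniform distributions and minimized by concentrated distributions.

- Uniform distributions have maximum entropy log₂(5) = 2.3219 bits
- The more "peaked" or concentrated a distribution, the lower its entropy

Entropies:
  H(A) = 2.2766 bits
  H(B) = 2.3219 bits
  H(C) = 0.5677 bits

Ranking: B > A > C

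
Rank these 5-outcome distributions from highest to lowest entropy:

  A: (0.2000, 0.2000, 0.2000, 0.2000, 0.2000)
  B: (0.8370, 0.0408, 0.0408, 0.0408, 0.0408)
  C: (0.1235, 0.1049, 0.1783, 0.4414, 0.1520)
A > C > B

Key insight: Entropy is maximized by uniform distributions and minimized by concentrated distributions.

- Uniform distributions have maximum entropy log₂(5) = 2.3219 bits
- The more "peaked" or concentrated a distribution, the lower its entropy

Entropies:
  H(A) = 2.3219 bits
  H(B) = 0.9674 bits
  H(C) = 2.0913 bits

Ranking: A > C > B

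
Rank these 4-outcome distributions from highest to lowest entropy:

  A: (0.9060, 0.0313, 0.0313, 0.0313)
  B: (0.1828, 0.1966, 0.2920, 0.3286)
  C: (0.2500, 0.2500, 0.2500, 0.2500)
C > B > A

Key insight: Entropy is maximized by uniform distributions and minimized by concentrated distributions.

- Uniform distributions have maximum entropy log₂(4) = 2.0000 bits
- The more "peaked" or concentrated a distribution, the lower its entropy

Entropies:
  H(A) = 0.5987 bits
  H(B) = 1.9557 bits
  H(C) = 2.0000 bits

Ranking: C > B > A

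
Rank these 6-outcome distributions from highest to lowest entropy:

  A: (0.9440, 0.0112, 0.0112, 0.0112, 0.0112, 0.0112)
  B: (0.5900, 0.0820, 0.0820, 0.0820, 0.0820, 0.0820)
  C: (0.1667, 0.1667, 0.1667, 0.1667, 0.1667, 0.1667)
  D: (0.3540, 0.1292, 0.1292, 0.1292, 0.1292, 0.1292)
C > D > B > A

Key insight: Entropy is maximized by uniform distributions and minimized by concentrated distributions.

Entropies:
  H(A) = 0.4414 bits
  H(B) = 1.9285 bits
  H(C) = 2.5850 bits
  H(D) = 2.4376 bits

Ranking: C > D > B > A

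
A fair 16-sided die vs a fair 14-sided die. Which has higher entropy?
16-sided die

Both are uniform distributions; for uniform over n outcomes, H = log₂(n). H(16-sided) = log₂(16) = 4.000 bits and H(14-sided) = log₂(14) = 3.807 bits. More outcomes in a uniform distribution means higher entropy.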